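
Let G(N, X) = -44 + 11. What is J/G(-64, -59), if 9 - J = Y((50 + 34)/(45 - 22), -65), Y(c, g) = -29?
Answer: -38/33 ≈ -1.1515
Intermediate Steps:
G(N, X) = -33
J = 38 (J = 9 - 1*(-29) = 9 + 29 = 38)
J/G(-64, -59) = 38/(-33) = 38*(-1/33) = -38/33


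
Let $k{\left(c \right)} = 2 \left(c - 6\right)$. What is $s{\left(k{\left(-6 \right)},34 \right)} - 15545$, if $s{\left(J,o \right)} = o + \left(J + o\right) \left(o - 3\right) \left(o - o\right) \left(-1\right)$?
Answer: $-15511$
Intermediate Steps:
$k{\left(c \right)} = -12 + 2 c$ ($k{\left(c \right)} = 2 \left(c - 6\right) = 2 \left(-6 + c\right) = -12 + 2 c$)
$s{\left(J,o \right)} = o$ ($s{\left(J,o \right)} = o + \left(J + o\right) \left(-3 + o\right) 0 \left(-1\right) = o + \left(-3 + o\right) \left(J + o\right) 0 \left(-1\right) = o + 0 \left(-1\right) = o + 0 = o$)
$s{\left(k{\left(-6 \right)},34 \right)} - 15545 = 34 - 15545 = -15511$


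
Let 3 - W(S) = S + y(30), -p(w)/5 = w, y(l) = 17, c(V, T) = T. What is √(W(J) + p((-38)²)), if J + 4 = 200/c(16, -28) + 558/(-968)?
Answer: I*√171283609/154 ≈ 84.984*I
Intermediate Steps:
p(w) = -5*w
J = -39705/3388 (J = -4 + (200/(-28) + 558/(-968)) = -4 + (200*(-1/28) + 558*(-1/968)) = -4 + (-50/7 - 279/484) = -4 - 26153/3388 = -39705/3388 ≈ -11.719)
W(S) = -14 - S (W(S) = 3 - (S + 17) = 3 - (17 + S) = 3 + (-17 - S) = -14 - S)
√(W(J) + p((-38)²)) = √((-14 - 1*(-39705/3388)) - 5*(-38)²) = √((-14 + 39705/3388) - 5*1444) = √(-7727/3388 - 7220) = √(-24469087/3388) = I*√171283609/154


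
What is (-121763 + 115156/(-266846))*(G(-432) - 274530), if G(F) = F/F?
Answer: 4460009753988983/133423 ≈ 3.3428e+10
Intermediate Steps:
G(F) = 1
(-121763 + 115156/(-266846))*(G(-432) - 274530) = (-121763 + 115156/(-266846))*(1 - 274530) = (-121763 + 115156*(-1/266846))*(-274529) = (-121763 - 57578/133423)*(-274529) = -16246042327/133423*(-274529) = 4460009753988983/133423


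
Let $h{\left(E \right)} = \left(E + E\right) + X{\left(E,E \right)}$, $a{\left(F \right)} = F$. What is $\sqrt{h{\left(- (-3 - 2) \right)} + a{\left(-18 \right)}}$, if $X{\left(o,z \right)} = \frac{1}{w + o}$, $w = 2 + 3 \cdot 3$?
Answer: $\frac{i \sqrt{127}}{4} \approx 2.8174 i$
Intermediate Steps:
$w = 11$ ($w = 2 + 9 = 11$)
$X{\left(o,z \right)} = \frac{1}{11 + o}$
$h{\left(E \right)} = \frac{1}{11 + E} + 2 E$ ($h{\left(E \right)} = \left(E + E\right) + \frac{1}{11 + E} = 2 E + \frac{1}{11 + E} = \frac{1}{11 + E} + 2 E$)
$\sqrt{h{\left(- (-3 - 2) \right)} + a{\left(-18 \right)}} = \sqrt{\frac{1 + 2 \left(- (-3 - 2)\right) \left(11 - \left(-3 - 2\right)\right)}{11 - \left(-3 - 2\right)} - 18} = \sqrt{\frac{1 + 2 \left(\left(-1\right) \left(-5\right)\right) \left(11 - -5\right)}{11 - -5} - 18} = \sqrt{\frac{1 + 2 \cdot 5 \left(11 + 5\right)}{11 + 5} - 18} = \sqrt{\frac{1 + 2 \cdot 5 \cdot 16}{16} - 18} = \sqrt{\frac{1 + 160}{16} - 18} = \sqrt{\frac{1}{16} \cdot 161 - 18} = \sqrt{\frac{161}{16} - 18} = \sqrt{- \frac{127}{16}} = \frac{i \sqrt{127}}{4}$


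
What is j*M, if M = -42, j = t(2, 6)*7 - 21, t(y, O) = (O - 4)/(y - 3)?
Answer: 1470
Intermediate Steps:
t(y, O) = (-4 + O)/(-3 + y)
j = -35 (j = ((-4 + 6)/(-3 + 2))*7 - 21 = (2/(-1))*7 - 21 = -1*2*7 - 21 = -2*7 - 21 = -14 - 21 = -35)
j*M = -35*(-42) = 1470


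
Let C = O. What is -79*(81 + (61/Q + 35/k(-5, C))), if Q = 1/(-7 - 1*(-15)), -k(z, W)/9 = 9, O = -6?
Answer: -3638266/81 ≈ -44917.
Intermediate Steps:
C = -6
k(z, W) = -81 (k(z, W) = -9*9 = -81)
Q = 1/8 (Q = 1/(-7 + 15) = 1/8 ≈ 0.12500)
-79*(81 + (61/Q + 35/k(-5, C))) = -79*(81 + (61/(1/8) + 35/(-81))) = -79*(81 + (61*8 + 35*(-1/81))) = -79*(81 + (488 - 35/81)) = -79*(81 + 39493/81) = -79*46054/81 = -3638266/81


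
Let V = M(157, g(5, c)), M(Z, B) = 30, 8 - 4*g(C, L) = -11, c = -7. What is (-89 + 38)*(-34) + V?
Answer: 1764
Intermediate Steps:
g(C, L) = 19/4 (g(C, L) = 2 - 1/4*(-11) = 2 + 11/4 = 19/4)
V = 30
(-89 + 38)*(-34) + V = (-89 + 38)*(-34) + 30 = -51*(-34) + 30 = 1734 + 30 = 1764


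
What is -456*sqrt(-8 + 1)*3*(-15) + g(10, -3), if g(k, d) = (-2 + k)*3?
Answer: 24 + 20520*I*sqrt(7) ≈ 24.0 + 54291.0*I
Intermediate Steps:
g(k, d) = -6 + 3*k
-456*sqrt(-8 + 1)*3*(-15) + g(10, -3) = -456*sqrt(-8 + 1)*3*(-15) + (-6 + 3*10) = -456*sqrt(-7)*(-45) + (-6 + 30) = -456*I*sqrt(7)*(-45) + 24 = -(-20520)*I*sqrt(7) + 24 = 20520*I*sqrt(7) + 24 = 24 + 20520*I*sqrt(7)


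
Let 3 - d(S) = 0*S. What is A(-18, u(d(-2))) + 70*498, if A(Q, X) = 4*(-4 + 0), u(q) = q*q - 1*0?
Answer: 34844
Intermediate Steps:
d(S) = 3 (d(S) = 3 - 0*S = 3 - 1*0 = 3 + 0 = 3)
u(q) = q² (u(q) = q² + 0 = q²)
A(Q, X) = -16 (A(Q, X) = 4*(-4) = -16)
A(-18, u(d(-2))) + 70*498 = -16 + 70*498 = -16 + 34860 = 34844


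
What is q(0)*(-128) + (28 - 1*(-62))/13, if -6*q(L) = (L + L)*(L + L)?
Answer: 90/13 ≈ 6.9231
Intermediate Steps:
q(L) = -2*L²/3 (q(L) = -(L + L)*(L + L)/6 = -2*L*2*L/6 = -2*L²/3)
q(0)*(-128) + (28 - 1*(-62))/13 = -⅔*0²*(-128) + (28 - 1*(-62))/13 = -⅔*0*(-128) + (28 + 62)*(1/13) = 0*(-128) + 90*(1/13) = 0 + 90/13 = 90/13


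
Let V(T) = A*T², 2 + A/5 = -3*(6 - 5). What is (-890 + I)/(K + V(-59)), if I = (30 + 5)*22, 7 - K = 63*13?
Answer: 40/29279 ≈ 0.0013662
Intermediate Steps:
K = -812 (K = 7 - 63*13 = 7 - 1*819 = 7 - 819 = -812)
A = -25 (A = -10 + 5*(-3*(6 - 5)) = -10 + 5*(-3*1) = -10 + 5*(-3) = -10 - 15 = -25)
I = 770 (I = 35*22 = 770)
V(T) = -25*T²
(-890 + I)/(K + V(-59)) = (-890 + 770)/(-812 - 25*(-59)²) = -120/(-812 - 25*3481) = -120/(-812 - 87025) = -120/(-87837) = -120*(-1/87837) = 40/29279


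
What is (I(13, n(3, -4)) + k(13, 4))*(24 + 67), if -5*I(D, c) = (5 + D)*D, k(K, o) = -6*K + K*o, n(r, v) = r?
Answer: -33124/5 ≈ -6624.8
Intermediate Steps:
I(D, c) = -D*(5 + D)/5 (I(D, c) = -(5 + D)*D/5 = -D*(5 + D)/5)
(I(13, n(3, -4)) + k(13, 4))*(24 + 67) = (-1/5*13*(5 + 13) + 13*(-6 + 4))*(24 + 67) = (-1/5*13*18 + 13*(-2))*91 = (-234/5 - 26)*91 = -364/5*91 = -33124/5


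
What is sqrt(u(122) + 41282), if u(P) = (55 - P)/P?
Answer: 9*sqrt(7585594)/122 ≈ 203.18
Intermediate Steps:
u(P) = (55 - P)/P
sqrt(u(122) + 41282) = sqrt((55 - 1*122)/122 + 41282) = sqrt((55 - 122)/122 + 41282) = sqrt((1/122)*(-67) + 41282) = sqrt(-67/122 + 41282) = sqrt(5036337/122) = 9*sqrt(7585594)/122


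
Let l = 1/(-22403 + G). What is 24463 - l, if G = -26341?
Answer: 1192424473/48744 ≈ 24463.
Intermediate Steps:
l = -1/48744 (l = 1/(-22403 - 26341) = 1/(-48744) = -1/48744 ≈ -2.0515e-5)
24463 - l = 24463 - 1*(-1/48744) = 24463 + 1/48744 = 1192424473/48744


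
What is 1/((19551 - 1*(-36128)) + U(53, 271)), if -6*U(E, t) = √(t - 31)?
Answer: 167037/9300453103 + 2*√15/9300453103 ≈ 1.7961e-5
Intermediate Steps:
U(E, t) = -√(-31 + t)/6 (U(E, t) = -√(t - 31)/6 = -√(-31 + t)/6)
1/((19551 - 1*(-36128)) + U(53, 271)) = 1/((19551 - 1*(-36128)) - √(-31 + 271)/6) = 1/((19551 + 36128) - 2*√15/3) = 1/(55679 - 2*√15/3)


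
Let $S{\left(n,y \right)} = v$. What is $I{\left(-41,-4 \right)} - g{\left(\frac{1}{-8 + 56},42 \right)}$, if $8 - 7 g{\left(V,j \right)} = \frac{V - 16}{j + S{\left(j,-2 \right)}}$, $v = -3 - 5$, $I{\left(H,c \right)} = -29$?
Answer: $- \frac{345119}{11424} \approx -30.21$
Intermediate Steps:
$v = -8$ ($v = -3 - 5 = -8$)
$S{\left(n,y \right)} = -8$
$g{\left(V,j \right)} = \frac{8}{7} - \frac{-16 + V}{7 \left(-8 + j\right)}$ ($g{\left(V,j \right)} = \frac{8}{7} - \frac{\left(V - 16\right) \frac{1}{j - 8}}{7} = \frac{8}{7} - \frac{\left(-16 + V\right) \frac{1}{-8 + j}}{7} = \frac{8}{7} - \frac{\frac{1}{-8 + j} \left(-16 + V\right)}{7} = \frac{8}{7} - \frac{-16 + V}{7 \left(-8 + j\right)}$)
$I{\left(-41,-4 \right)} - g{\left(\frac{1}{-8 + 56},42 \right)} = -29 - \frac{-48 - \frac{1}{-8 + 56} + 8 \cdot 42}{7 \left(-8 + 42\right)} = -29 - \frac{-48 - \frac{1}{48} + 336}{7 \cdot 34} = -29 - \frac{1}{7} \cdot \frac{1}{34} \left(-48 - \frac{1}{48} + 336\right) = -29 - \frac{1}{7} \cdot \frac{1}{34} \cdot \frac{13823}{48} = -29 - \frac{13823}{11424} = - \frac{345119}{11424}$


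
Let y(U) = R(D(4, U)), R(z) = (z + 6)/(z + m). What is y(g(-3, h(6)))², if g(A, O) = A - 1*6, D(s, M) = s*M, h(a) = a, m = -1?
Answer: 900/1369 ≈ 0.65741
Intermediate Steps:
D(s, M) = M*s
g(A, O) = -6 + A (g(A, O) = A - 6 = -6 + A)
R(z) = (6 + z)/(-1 + z) (R(z) = (z + 6)/(z - 1) = (6 + z)/(-1 + z))
y(U) = (6 + 4*U)/(-1 + 4*U) (y(U) = (6 + U*4)/(-1 + U*4) = (6 + 4*U)/(-1 + 4*U))
y(g(-3, h(6)))² = (2*(3 + 2*(-6 - 3))/(-1 + 4*(-6 - 3)))² = (2*(3 + 2*(-9))/(-1 + 4*(-9)))² = (2*(3 - 18)/(-1 - 36))² = (2*(-15)/(-37))² = (2*(-1/37)*(-15))² = (30/37)² = 900/1369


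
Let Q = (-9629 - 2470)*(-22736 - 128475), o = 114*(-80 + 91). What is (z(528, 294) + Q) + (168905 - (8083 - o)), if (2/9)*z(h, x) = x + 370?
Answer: 1829666953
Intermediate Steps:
o = 1254 (o = 114*11 = 1254)
z(h, x) = 1665 + 9*x/2 (z(h, x) = 9*(x + 370)/2 = 9*(370 + x)/2 = 1665 + 9*x/2)
Q = 1829501889 (Q = -12099*(-151211) = 1829501889)
(z(528, 294) + Q) + (168905 - (8083 - o)) = ((1665 + (9/2)*294) + 1829501889) + (168905 - (8083 - 1*1254)) = ((1665 + 1323) + 1829501889) + (168905 - (8083 - 1254)) = (2988 + 1829501889) + (168905 - 1*6829) = 1829504877 + (168905 - 6829) = 1829504877 + 162076 = 1829666953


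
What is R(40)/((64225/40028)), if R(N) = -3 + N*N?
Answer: 63924716/64225 ≈ 995.32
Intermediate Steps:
R(N) = -3 + N²
R(40)/((64225/40028)) = (-3 + 40²)/((64225/40028)) = (-3 + 1600)/((64225*(1/40028))) = 1597/(64225/40028) = 1597*(40028/64225) = 63924716/64225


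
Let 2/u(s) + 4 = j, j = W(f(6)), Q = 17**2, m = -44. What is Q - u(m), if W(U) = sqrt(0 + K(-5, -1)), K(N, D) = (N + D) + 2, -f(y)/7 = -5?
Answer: 1447/5 + I/5 ≈ 289.4 + 0.2*I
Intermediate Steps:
f(y) = 35 (f(y) = -7*(-5) = 35)
K(N, D) = 2 + D + N (K(N, D) = (D + N) + 2 = 2 + D + N)
Q = 289
W(U) = 2*I (W(U) = sqrt(0 + (2 - 1 - 5)) = sqrt(0 - 4) = sqrt(-4) = 2*I)
j = 2*I ≈ 2.0*I
u(s) = (-4 - 2*I)/10 (u(s) = 2/(-4 + 2*I) = 2*((-4 - 2*I)/20) = (-4 - 2*I)/10)
Q - u(m) = 289 - (-2/5 - I/5) = 289 + (2/5 + I/5) = 1447/5 + I/5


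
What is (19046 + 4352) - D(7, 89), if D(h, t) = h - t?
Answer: 23480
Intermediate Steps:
(19046 + 4352) - D(7, 89) = (19046 + 4352) - (7 - 1*89) = 23398 - (7 - 89) = 23398 - 1*(-82) = 23398 + 82 = 23480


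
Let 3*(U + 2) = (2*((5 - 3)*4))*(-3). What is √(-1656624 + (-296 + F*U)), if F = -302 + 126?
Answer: 74*I*√302 ≈ 1286.0*I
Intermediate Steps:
U = -18 (U = -2 + ((2*((5 - 3)*4))*(-3))/3 = -2 + ((2*(2*4))*(-3))/3 = -2 + ((2*8)*(-3))/3 = -2 + (16*(-3))/3 = -2 + (⅓)*(-48) = -2 - 16 = -18)
F = -176
√(-1656624 + (-296 + F*U)) = √(-1656624 + (-296 - 176*(-18))) = √(-1656624 + (-296 + 3168)) = √(-1656624 + 2872) = √(-1653752) = 74*I*√302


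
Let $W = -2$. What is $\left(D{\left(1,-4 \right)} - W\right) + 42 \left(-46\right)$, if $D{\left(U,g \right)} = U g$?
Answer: $-1934$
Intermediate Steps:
$\left(D{\left(1,-4 \right)} - W\right) + 42 \left(-46\right) = \left(1 \left(-4\right) - -2\right) + 42 \left(-46\right) = \left(-4 + 2\right) - 1932 = -2 - 1932 = -1934$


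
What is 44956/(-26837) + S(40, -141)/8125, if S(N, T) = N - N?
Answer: -44956/26837 ≈ -1.6751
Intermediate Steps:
S(N, T) = 0
44956/(-26837) + S(40, -141)/8125 = 44956/(-26837) + 0/8125 = 44956*(-1/26837) + 0*(1/8125) = -44956/26837 + 0 = -44956/26837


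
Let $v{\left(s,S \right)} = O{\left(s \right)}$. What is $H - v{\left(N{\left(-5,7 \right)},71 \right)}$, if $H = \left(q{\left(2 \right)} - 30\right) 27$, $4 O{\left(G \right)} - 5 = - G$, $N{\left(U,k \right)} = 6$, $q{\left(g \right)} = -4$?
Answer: $- \frac{3671}{4} \approx -917.75$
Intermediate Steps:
$O{\left(G \right)} = \frac{5}{4} - \frac{G}{4}$ ($O{\left(G \right)} = \frac{5}{4} + \frac{\left(-1\right) G}{4} = \frac{5}{4} - \frac{G}{4}$)
$H = -918$ ($H = \left(-4 - 30\right) 27 = \left(-34\right) 27 = -918$)
$v{\left(s,S \right)} = \frac{5}{4} - \frac{s}{4}$
$H - v{\left(N{\left(-5,7 \right)},71 \right)} = -918 - \left(\frac{5}{4} - \frac{3}{2}\right) = -918 - - \frac{1}{4} = -918 + \frac{1}{4} = - \frac{3671}{4}$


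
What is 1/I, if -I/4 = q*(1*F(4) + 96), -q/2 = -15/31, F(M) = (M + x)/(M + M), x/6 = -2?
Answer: -31/11400 ≈ -0.0027193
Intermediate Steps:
x = -12 (x = 6*(-2) = -12)
F(M) = (-12 + M)/(2*M) (F(M) = (M - 12)/(M + M) = (-12 + M)/((2*M)) = (-12 + M)*(1/(2*M)) = (-12 + M)/(2*M))
q = 30/31 (q = -(-30)/31 = -2*(-15/31) = 30/31 ≈ 0.96774)
I = -11400/31 (I = -120*(1*((½)*(-12 + 4)/4) + 96)/31 = -120*(1*((½)*(¼)*(-8)) + 96)/31 = -120*(1*(-1) + 96)/31 = -120*(-1 + 96)/31 = -120*95/31 = -4*2850/31 = -11400/31 ≈ -367.74)
1/I = 1/(-11400/31) = -31/11400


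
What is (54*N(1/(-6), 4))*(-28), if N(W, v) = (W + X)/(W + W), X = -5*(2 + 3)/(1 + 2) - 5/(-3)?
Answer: -30996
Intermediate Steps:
X = -20/3 (X = -5/(3/5) - 5*(-⅓) = -5/(3*(⅕)) + 5/3 = -5/⅗ + 5/3 = -5*5/3 + 5/3 = -25/3 + 5/3 = -20/3 ≈ -6.6667)
N(W, v) = (-20/3 + W)/(2*W) (N(W, v) = (W - 20/3)/(W + W) = (-20/3 + W)/((2*W)) = (-20/3 + W)*(1/(2*W)) = (-20/3 + W)/(2*W))
(54*N(1/(-6), 4))*(-28) = (54*((-20 + 3/(-6))/(6*(1/(-6)))))*(-28) = (54*((-20 + 3*(-⅙))/(6*(-⅙))))*(-28) = (54*((⅙)*(-6)*(-20 - ½)))*(-28) = (54*((⅙)*(-6)*(-41/2)))*(-28) = (54*(41/2))*(-28) = 1107*(-28) = -30996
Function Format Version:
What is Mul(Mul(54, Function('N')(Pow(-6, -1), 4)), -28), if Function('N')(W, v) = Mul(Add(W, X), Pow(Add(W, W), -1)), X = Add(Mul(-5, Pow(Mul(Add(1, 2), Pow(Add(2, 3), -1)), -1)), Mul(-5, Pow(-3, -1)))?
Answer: -30996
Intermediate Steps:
X = Rational(-20, 3) (X = Add(Mul(-5, Pow(Mul(3, Pow(5, -1)), -1)), Mul(-5, Rational(-1, 3))) = Add(Mul(-5, Pow(Mul(3, Rational(1, 5)), -1)), Rational(5, 3)) = Add(Mul(-5, Pow(Rational(3, 5), -1)), Rational(5, 3)) = Add(Mul(-5, Rational(5, 3)), Rational(5, 3)) = Add(Rational(-25, 3), Rational(5, 3)) = Rational(-20, 3) ≈ -6.6667)
Function('N')(W, v) = Mul(Rational(1, 2), Pow(W, -1), Add(Rational(-20, 3), W)) (Function('N')(W, v) = Mul(Add(W, Rational(-20, 3)), Pow(Add(W, W), -1)) = Mul(Add(Rational(-20, 3), W), Pow(Mul(2, W), -1)) = Mul(Add(Rational(-20, 3), W), Mul(Rational(1, 2), Pow(W, -1))) = Mul(Rational(1, 2), Pow(W, -1), Add(Rational(-20, 3), W)))
Mul(Mul(54, Function('N')(Pow(-6, -1), 4)), -28) = Mul(Mul(54, Mul(Rational(1, 6), Pow(Pow(-6, -1), -1), Add(-20, Mul(3, Pow(-6, -1))))), -28) = Mul(Mul(54, Mul(Rational(1, 6), Pow(Rational(-1, 6), -1), Add(-20, Mul(3, Rational(-1, 6))))), -28) = Mul(Mul(54, Mul(Rational(1, 6), -6, Add(-20, Rational(-1, 2)))), -28) = Mul(Mul(54, Mul(Rational(1, 6), -6, Rational(-41, 2))), -28) = Mul(Mul(54, Rational(41, 2)), -28) = Mul(1107, -28) = -30996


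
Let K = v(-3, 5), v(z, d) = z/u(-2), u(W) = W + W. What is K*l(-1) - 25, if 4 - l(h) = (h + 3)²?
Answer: -25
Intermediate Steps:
u(W) = 2*W
l(h) = 4 - (3 + h)² (l(h) = 4 - (h + 3)² = 4 - (3 + h)²)
v(z, d) = -z/4 (v(z, d) = z/((2*(-2))) = z/(-4) = z*(-¼) = -z/4)
K = ¾ (K = -¼*(-3) = ¾ ≈ 0.75000)
K*l(-1) - 25 = 3*(4 - (3 - 1)²)/4 - 25 = 3*(4 - 1*2²)/4 - 25 = 3*(4 - 1*4)/4 - 25 = 3*(4 - 4)/4 - 25 = (¾)*0 - 25 = 0 - 25 = -25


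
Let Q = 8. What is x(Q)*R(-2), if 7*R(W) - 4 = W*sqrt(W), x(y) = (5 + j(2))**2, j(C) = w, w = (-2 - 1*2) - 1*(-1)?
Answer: 16/7 - 8*I*sqrt(2)/7 ≈ 2.2857 - 1.6162*I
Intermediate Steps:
w = -3 (w = (-2 - 2) + 1 = -4 + 1 = -3)
j(C) = -3
x(y) = 4 (x(y) = (5 - 3)**2 = 2**2 = 4)
R(W) = 4/7 + W**(3/2)/7 (R(W) = 4/7 + (W*sqrt(W))/7 = 4/7 + W**(3/2)/7)
x(Q)*R(-2) = 4*(4/7 + (-2)**(3/2)/7) = 4*(4/7 + (-2*I*sqrt(2))/7) = 4*(4/7 - 2*I*sqrt(2)/7) = 16/7 - 8*I*sqrt(2)/7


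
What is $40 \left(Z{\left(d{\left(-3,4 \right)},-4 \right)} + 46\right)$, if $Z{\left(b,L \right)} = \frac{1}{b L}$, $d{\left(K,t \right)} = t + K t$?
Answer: $\frac{7365}{4} \approx 1841.3$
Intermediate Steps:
$Z{\left(b,L \right)} = \frac{1}{L b}$
$40 \left(Z{\left(d{\left(-3,4 \right)},-4 \right)} + 46\right) = 40 \left(\frac{1}{\left(-4\right) 4 \left(1 - 3\right)} + 46\right) = 40 \left(- \frac{1}{4 \cdot 4 \left(-2\right)} + 46\right) = 40 \left(- \frac{1}{4 \left(-8\right)} + 46\right) = 40 \left(\left(- \frac{1}{4}\right) \left(- \frac{1}{8}\right) + 46\right) = 40 \left(\frac{1}{32} + 46\right) = 40 \cdot \frac{1473}{32} = \frac{7365}{4}$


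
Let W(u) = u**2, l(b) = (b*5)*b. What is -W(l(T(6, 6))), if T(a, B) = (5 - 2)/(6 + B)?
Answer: -25/256 ≈ -0.097656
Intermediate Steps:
T(a, B) = 3/(6 + B)
l(b) = 5*b**2 (l(b) = (5*b)*b = 5*b**2)
-W(l(T(6, 6))) = -(5*(3/(6 + 6))**2)**2 = -(5*(3/12)**2)**2 = -(5*(3*(1/12))**2)**2 = -(5*(1/4)**2)**2 = -(5*(1/16))**2 = -(5/16)**2 = -1*25/256 = -25/256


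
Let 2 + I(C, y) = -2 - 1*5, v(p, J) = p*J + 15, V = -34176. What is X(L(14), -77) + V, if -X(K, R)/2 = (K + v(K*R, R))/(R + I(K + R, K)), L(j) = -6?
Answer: -1505133/43 ≈ -35003.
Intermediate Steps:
v(p, J) = 15 + J*p (v(p, J) = J*p + 15 = 15 + J*p)
I(C, y) = -9 (I(C, y) = -2 + (-2 - 1*5) = -2 + (-2 - 5) = -2 - 7 = -9)
X(K, R) = -2*(15 + K + K*R²)/(-9 + R) (X(K, R) = -2*(K + (15 + R*(K*R)))/(R - 9) = -2*(K + (15 + K*R²))/(-9 + R) = -2*(15 + K + K*R²)/(-9 + R))
X(L(14), -77) + V = 2*(-15 - 1*(-6) - 1*(-6)*(-77)²)/(-9 - 77) - 34176 = 2*(-15 + 6 - 1*(-6)*5929)/(-86) - 34176 = 2*(-1/86)*(-15 + 6 + 35574) - 34176 = 2*(-1/86)*35565 - 34176 = -35565/43 - 34176 = -1505133/43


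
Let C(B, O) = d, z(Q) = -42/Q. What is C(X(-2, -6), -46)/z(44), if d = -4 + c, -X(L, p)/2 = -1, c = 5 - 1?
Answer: 0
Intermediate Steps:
c = 4
X(L, p) = 2 (X(L, p) = -2*(-1) = 2)
d = 0 (d = -4 + 4 = 0)
C(B, O) = 0
C(X(-2, -6), -46)/z(44) = 0/((-42/44)) = 0/((-42*1/44)) = 0/(-21/22) = 0*(-22/21) = 0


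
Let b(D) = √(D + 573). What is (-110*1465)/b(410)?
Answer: -161150*√983/983 ≈ -5139.9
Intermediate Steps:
b(D) = √(573 + D)
(-110*1465)/b(410) = (-110*1465)/(√(573 + 410)) = -161150*√983/983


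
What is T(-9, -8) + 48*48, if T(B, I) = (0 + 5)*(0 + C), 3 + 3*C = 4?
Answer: 6917/3 ≈ 2305.7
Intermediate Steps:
C = ⅓ (C = -1 + (⅓)*4 = -1 + 4/3 = ⅓ ≈ 0.33333)
T(B, I) = 5/3 (T(B, I) = (0 + 5)*(0 + ⅓) = 5*(⅓) = 5/3)
T(-9, -8) + 48*48 = 5/3 + 48*48 = 5/3 + 2304 = 6917/3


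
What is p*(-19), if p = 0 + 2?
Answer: -38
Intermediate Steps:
p = 2
p*(-19) = 2*(-19) = -38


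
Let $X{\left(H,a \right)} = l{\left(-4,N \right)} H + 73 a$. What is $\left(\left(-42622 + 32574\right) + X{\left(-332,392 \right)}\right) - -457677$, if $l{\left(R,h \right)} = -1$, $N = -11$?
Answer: $476577$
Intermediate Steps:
$X{\left(H,a \right)} = - H + 73 a$
$\left(\left(-42622 + 32574\right) + X{\left(-332,392 \right)}\right) - -457677 = \left(\left(-42622 + 32574\right) + \left(\left(-1\right) \left(-332\right) + 73 \cdot 392\right)\right) - -457677 = \left(-10048 + \left(332 + 28616\right)\right) + 457677 = \left(-10048 + 28948\right) + 457677 = 18900 + 457677 = 476577$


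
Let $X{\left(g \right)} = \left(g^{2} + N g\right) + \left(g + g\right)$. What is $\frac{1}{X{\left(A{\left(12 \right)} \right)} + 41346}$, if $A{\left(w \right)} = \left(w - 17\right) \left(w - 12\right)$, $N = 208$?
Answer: $\frac{1}{41346} \approx 2.4186 \cdot 10^{-5}$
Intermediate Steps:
$A{\left(w \right)} = \left(-17 + w\right) \left(-12 + w\right)$
$X{\left(g \right)} = g^{2} + 210 g$ ($X{\left(g \right)} = \left(g^{2} + 208 g\right) + \left(g + g\right) = \left(g^{2} + 208 g\right) + 2 g = g^{2} + 210 g$)
$\frac{1}{X{\left(A{\left(12 \right)} \right)} + 41346} = \frac{1}{\left(204 + 12^{2} - 348\right) \left(210 + \left(204 + 12^{2} - 348\right)\right) + 41346} = \frac{1}{\left(204 + 144 - 348\right) \left(210 + \left(204 + 144 - 348\right)\right) + 41346} = \frac{1}{0 \left(210 + 0\right) + 41346} = \frac{1}{0 \cdot 210 + 41346} = \frac{1}{0 + 41346} = \frac{1}{41346}$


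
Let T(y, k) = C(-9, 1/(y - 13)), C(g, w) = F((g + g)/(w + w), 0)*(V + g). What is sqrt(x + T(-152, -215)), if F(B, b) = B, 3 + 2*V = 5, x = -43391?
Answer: I*sqrt(55271) ≈ 235.1*I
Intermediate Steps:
V = 1 (V = -3/2 + (1/2)*5 = -3/2 + 5/2 = 1)
C(g, w) = g*(1 + g)/w (C(g, w) = ((g + g)/(w + w))*(1 + g) = ((2*g)/((2*w)))*(1 + g) = ((2*g)*(1/(2*w)))*(1 + g) = (g/w)*(1 + g) = g*(1 + g)/w)
T(y, k) = -936 + 72*y (T(y, k) = -9*(1 - 9)/(1/(y - 13)) = -9*(-8)/1/(-13 + y) = -9*(-13 + y)*(-8) = -936 + 72*y)
sqrt(x + T(-152, -215)) = sqrt(-43391 + (-936 + 72*(-152))) = sqrt(-43391 + (-936 - 10944)) = sqrt(-43391 - 11880) = sqrt(-55271) = I*sqrt(55271)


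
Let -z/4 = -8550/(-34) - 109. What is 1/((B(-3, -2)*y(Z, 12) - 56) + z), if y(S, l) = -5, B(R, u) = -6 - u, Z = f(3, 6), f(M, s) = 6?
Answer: -17/10300 ≈ -0.0016505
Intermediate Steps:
Z = 6
z = -9688/17 (z = -4*(-8550/(-34) - 109) = -4*(-8550*(-1)/34 - 109) = -4*(-114*(-75/34) - 109) = -4*(4275/17 - 109) = -4*2422/17 = -9688/17 ≈ -569.88)
1/((B(-3, -2)*y(Z, 12) - 56) + z) = 1/(((-6 - 1*(-2))*(-5) - 56) - 9688/17) = 1/(((-6 + 2)*(-5) - 56) - 9688/17) = 1/((-4*(-5) - 56) - 9688/17) = 1/((20 - 56) - 9688/17) = 1/(-36 - 9688/17) = 1/(-10300/17) = -17/10300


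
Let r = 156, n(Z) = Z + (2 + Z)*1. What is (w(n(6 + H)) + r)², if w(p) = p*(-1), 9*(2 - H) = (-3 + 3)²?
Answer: 19044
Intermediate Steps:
H = 2 (H = 2 - (-3 + 3)²/9 = 2 - ⅑*0² = 2 - ⅑*0 = 2 + 0 = 2)
n(Z) = 2 + 2*Z (n(Z) = Z + (2 + Z) = 2 + 2*Z)
w(p) = -p
(w(n(6 + H)) + r)² = (-(2 + 2*(6 + 2)) + 156)² = (-(2 + 2*8) + 156)² = (-(2 + 16) + 156)² = (-1*18 + 156)² = (-18 + 156)² = 138² = 19044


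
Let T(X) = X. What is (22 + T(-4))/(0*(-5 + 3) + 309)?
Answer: 6/103 ≈ 0.058252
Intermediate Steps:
(22 + T(-4))/(0*(-5 + 3) + 309) = (22 - 4)/(0*(-5 + 3) + 309) = 18/(0*(-2) + 309) = 18/(0 + 309) = 18/309 = 18*(1/309) = 6/103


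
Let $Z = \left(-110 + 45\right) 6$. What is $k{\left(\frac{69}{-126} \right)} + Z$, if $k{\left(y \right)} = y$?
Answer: $- \frac{16403}{42} \approx -390.55$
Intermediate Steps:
$Z = -390$ ($Z = \left(-65\right) 6 = -390$)
$k{\left(\frac{69}{-126} \right)} + Z = \frac{69}{-126} - 390 = 69 \left(- \frac{1}{126}\right) - 390 = - \frac{23}{42} - 390 = - \frac{16403}{42}$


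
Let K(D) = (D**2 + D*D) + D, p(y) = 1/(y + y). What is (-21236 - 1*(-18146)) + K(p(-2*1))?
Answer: -24721/8 ≈ -3090.1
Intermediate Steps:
p(y) = 1/(2*y)
K(D) = D + 2*D**2 (K(D) = (D**2 + D**2) + D = 2*D**2 + D = D + 2*D**2)
(-21236 - 1*(-18146)) + K(p(-2*1)) = (-21236 - 1*(-18146)) + (1/(2*((-2*1))))*(1 + 2*(1/(2*((-2*1))))) = (-21236 + 18146) + ((1/2)/(-2))*(1 + 2*((1/2)/(-2))) = -3090 + ((1/2)*(-1/2))*(1 + 2*((1/2)*(-1/2))) = -3090 - (1 + 2*(-1/4))/4 = -3090 - (1 - 1/2)/4 = -3090 - 1/4*1/2 = -3090 - 1/8 = -24721/8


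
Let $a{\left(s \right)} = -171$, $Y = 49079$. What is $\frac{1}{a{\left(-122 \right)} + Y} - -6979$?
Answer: $\frac{341328933}{48908} \approx 6979.0$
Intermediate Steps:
$\frac{1}{a{\left(-122 \right)} + Y} - -6979 = \frac{1}{-171 + 49079} - -6979 = \frac{1}{48908} + 6979 = \frac{341328933}{48908}$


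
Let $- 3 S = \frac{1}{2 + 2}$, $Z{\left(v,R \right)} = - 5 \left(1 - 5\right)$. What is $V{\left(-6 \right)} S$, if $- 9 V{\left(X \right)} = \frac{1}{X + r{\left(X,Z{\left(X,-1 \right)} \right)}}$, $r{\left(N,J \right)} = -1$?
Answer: $- \frac{1}{756} \approx -0.0013228$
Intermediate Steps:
$Z{\left(v,R \right)} = 20$ ($Z{\left(v,R \right)} = \left(-5\right) \left(-4\right) = 20$)
$S = - \frac{1}{12}$ ($S = - \frac{1}{3 \left(2 + 2\right)} = - \frac{1}{3 \cdot 4} = \left(- \frac{1}{3}\right) \frac{1}{4} = - \frac{1}{12} \approx -0.083333$)
$V{\left(X \right)} = - \frac{1}{9 \left(-1 + X\right)}$ ($V{\left(X \right)} = - \frac{1}{9 \left(X - 1\right)} = - \frac{1}{9 \left(-1 + X\right)}$)
$V{\left(-6 \right)} S = - \frac{1}{-9 + 9 \left(-6\right)} \left(- \frac{1}{12}\right) = - \frac{1}{-9 - 54} \left(- \frac{1}{12}\right) = - \frac{1}{-63} \left(- \frac{1}{12}\right) = \left(-1\right) \left(- \frac{1}{63}\right) \left(- \frac{1}{12}\right) = \frac{1}{63} \left(- \frac{1}{12}\right) = - \frac{1}{756}$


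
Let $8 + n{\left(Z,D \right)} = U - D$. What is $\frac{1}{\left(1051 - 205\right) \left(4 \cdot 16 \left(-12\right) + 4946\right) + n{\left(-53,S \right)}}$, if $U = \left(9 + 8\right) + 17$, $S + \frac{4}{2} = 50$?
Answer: $\frac{1}{3534566} \approx 2.8292 \cdot 10^{-7}$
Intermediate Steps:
$S = 48$ ($S = -2 + 50 = 48$)
$U = 34$ ($U = 17 + 17 = 34$)
$n{\left(Z,D \right)} = 26 - D$ ($n{\left(Z,D \right)} = -8 - \left(-34 + D\right) = 26 - D$)
$\frac{1}{\left(1051 - 205\right) \left(4 \cdot 16 \left(-12\right) + 4946\right) + n{\left(-53,S \right)}} = \frac{1}{\left(1051 - 205\right) \left(4 \cdot 16 \left(-12\right) + 4946\right) + \left(26 - 48\right)} = \frac{1}{846 \left(64 \left(-12\right) + 4946\right) + \left(26 - 48\right)} = \frac{1}{846 \left(-768 + 4946\right) - 22} = \frac{1}{846 \cdot 4178 - 22} = \frac{1}{3534588 - 22} = \frac{1}{3534566}$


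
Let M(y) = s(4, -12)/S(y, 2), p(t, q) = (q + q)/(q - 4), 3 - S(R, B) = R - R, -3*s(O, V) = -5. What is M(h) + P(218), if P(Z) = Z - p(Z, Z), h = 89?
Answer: 208507/963 ≈ 216.52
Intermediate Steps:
s(O, V) = 5/3 (s(O, V) = -⅓*(-5) = 5/3)
S(R, B) = 3 (S(R, B) = 3 - (R - R) = 3 - 1*0 = 3 + 0 = 3)
p(t, q) = 2*q/(-4 + q) (p(t, q) = (2*q)/(-4 + q) = 2*q/(-4 + q))
M(y) = 5/9 (M(y) = (5/3)/3 = (5/3)*(⅓) = 5/9)
P(Z) = Z - 2*Z/(-4 + Z)
M(h) + P(218) = 5/9 + 218*(-6 + 218)/(-4 + 218) = 5/9 + 218*212/214 = 5/9 + 218*(1/214)*212 = 5/9 + 23108/107 = 208507/963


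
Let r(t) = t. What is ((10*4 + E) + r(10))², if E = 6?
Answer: 3136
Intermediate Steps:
((10*4 + E) + r(10))² = ((10*4 + 6) + 10)² = ((40 + 6) + 10)² = (46 + 10)² = 56² = 3136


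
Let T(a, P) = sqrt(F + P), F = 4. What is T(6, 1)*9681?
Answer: 9681*sqrt(5) ≈ 21647.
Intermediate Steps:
T(a, P) = sqrt(4 + P)
T(6, 1)*9681 = sqrt(4 + 1)*9681 = sqrt(5)*9681 = 9681*sqrt(5)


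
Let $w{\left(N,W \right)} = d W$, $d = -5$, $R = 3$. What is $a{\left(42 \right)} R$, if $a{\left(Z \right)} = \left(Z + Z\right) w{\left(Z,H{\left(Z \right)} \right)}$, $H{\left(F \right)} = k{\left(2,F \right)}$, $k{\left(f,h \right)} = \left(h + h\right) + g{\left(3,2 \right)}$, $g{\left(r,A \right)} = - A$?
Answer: $-103320$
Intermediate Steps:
$k{\left(f,h \right)} = -2 + 2 h$ ($k{\left(f,h \right)} = \left(h + h\right) - 2 = 2 h - 2 = -2 + 2 h$)
$H{\left(F \right)} = -2 + 2 F$
$w{\left(N,W \right)} = - 5 W$
$a{\left(Z \right)} = 2 Z \left(10 - 10 Z\right)$ ($a{\left(Z \right)} = \left(Z + Z\right) \left(- 5 \left(-2 + 2 Z\right)\right) = 2 Z \left(10 - 10 Z\right)$)
$a{\left(42 \right)} R = 20 \cdot 42 \left(1 - 42\right) 3 = 20 \cdot 42 \left(-41\right) 3 = \left(-34440\right) 3 = -103320$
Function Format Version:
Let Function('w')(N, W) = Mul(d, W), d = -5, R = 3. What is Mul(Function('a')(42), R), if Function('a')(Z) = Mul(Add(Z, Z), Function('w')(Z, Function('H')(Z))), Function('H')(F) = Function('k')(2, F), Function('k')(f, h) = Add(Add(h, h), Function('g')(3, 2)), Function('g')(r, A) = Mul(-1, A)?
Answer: -103320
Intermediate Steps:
Function('k')(f, h) = Add(-2, Mul(2, h)) (Function('k')(f, h) = Add(Add(h, h), Mul(-1, 2)) = Add(Mul(2, h), -2) = Add(-2, Mul(2, h)))
Function('H')(F) = Add(-2, Mul(2, F))
Function('w')(N, W) = Mul(-5, W)
Function('a')(Z) = Mul(2, Z, Add(10, Mul(-10, Z))) (Function('a')(Z) = Mul(Add(Z, Z), Mul(-5, Add(-2, Mul(2, Z)))) = Mul(Mul(2, Z), Add(10, Mul(-10, Z))) = Mul(2, Z, Add(10, Mul(-10, Z))))
Mul(Function('a')(42), R) = Mul(Mul(20, 42, Add(1, Mul(-1, 42))), 3) = Mul(Mul(20, 42, Add(1, -42)), 3) = Mul(Mul(20, 42, -41), 3) = Mul(-34440, 3) = -103320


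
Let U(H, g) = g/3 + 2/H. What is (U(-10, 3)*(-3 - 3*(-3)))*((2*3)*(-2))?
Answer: -288/5 ≈ -57.600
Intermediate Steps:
U(H, g) = 2/H + g/3 (U(H, g) = g*(⅓) + 2/H = g/3 + 2/H = 2/H + g/3)
(U(-10, 3)*(-3 - 3*(-3)))*((2*3)*(-2)) = ((2/(-10) + (⅓)*3)*(-3 - 3*(-3)))*((2*3)*(-2)) = ((2*(-⅒) + 1)*(-3 + 9))*(6*(-2)) = ((-⅕ + 1)*6)*(-12) = ((⅘)*6)*(-12) = (24/5)*(-12) = -288/5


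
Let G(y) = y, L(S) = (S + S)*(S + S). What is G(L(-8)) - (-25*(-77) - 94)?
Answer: -1575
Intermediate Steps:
L(S) = 4*S² (L(S) = (2*S)*(2*S) = 4*S²)
G(L(-8)) - (-25*(-77) - 94) = 4*(-8)² - (-25*(-77) - 94) = 4*64 - (1925 - 94) = 256 - 1*1831 = 256 - 1831 = -1575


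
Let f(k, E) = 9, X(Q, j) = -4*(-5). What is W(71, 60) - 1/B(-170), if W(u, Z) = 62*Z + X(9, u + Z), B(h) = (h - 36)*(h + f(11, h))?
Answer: 124040839/33166 ≈ 3740.0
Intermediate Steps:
X(Q, j) = 20
B(h) = (-36 + h)*(9 + h) (B(h) = (h - 36)*(h + 9) = (-36 + h)*(9 + h))
W(u, Z) = 20 + 62*Z (W(u, Z) = 62*Z + 20 = 20 + 62*Z)
W(71, 60) - 1/B(-170) = (20 + 62*60) - 1/(-324 + (-170)**2 - 27*(-170)) = (20 + 3720) - 1/(-324 + 28900 + 4590) = 3740 - 1/33166 = 124040839/33166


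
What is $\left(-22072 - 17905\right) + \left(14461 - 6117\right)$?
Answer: $-31633$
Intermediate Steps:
$\left(-22072 - 17905\right) + \left(14461 - 6117\right) = -39977 + 8344 = -31633$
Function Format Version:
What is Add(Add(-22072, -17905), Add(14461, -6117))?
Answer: -31633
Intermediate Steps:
Add(Add(-22072, -17905), Add(14461, -6117)) = Add(-39977, 8344) = -31633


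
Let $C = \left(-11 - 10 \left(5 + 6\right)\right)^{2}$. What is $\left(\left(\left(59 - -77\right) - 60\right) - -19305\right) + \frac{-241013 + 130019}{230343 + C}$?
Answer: $\frac{2373961955}{122492} \approx 19381.0$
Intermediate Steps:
$C = 14641$ ($C = \left(-11 - 110\right)^{2} = \left(-121\right)^{2} = 14641$)
$\left(\left(\left(59 - -77\right) - 60\right) - -19305\right) + \frac{-241013 + 130019}{230343 + C} = \left(\left(\left(59 - -77\right) - 60\right) - -19305\right) + \frac{-241013 + 130019}{230343 + 14641} = \left(\left(\left(59 + 77\right) - 60\right) + 19305\right) - \frac{110994}{244984} = \left(\left(136 - 60\right) + 19305\right) - \frac{55497}{122492} = \left(76 + 19305\right) - \frac{55497}{122492} = 19381 - \frac{55497}{122492} = \frac{2373961955}{122492}$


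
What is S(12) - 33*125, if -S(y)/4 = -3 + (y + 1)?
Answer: -4165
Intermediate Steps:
S(y) = 8 - 4*y (S(y) = -4*(-3 + (y + 1)) = -4*(-3 + (1 + y)) = -4*(-2 + y) = 8 - 4*y)
S(12) - 33*125 = (8 - 4*12) - 33*125 = (8 - 48) - 4125 = -40 - 4125 = -4165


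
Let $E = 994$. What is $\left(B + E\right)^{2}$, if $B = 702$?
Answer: $2876416$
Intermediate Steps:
$\left(B + E\right)^{2} = \left(702 + 994\right)^{2} = 1696^{2} = 2876416$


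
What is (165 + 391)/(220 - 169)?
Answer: 556/51 ≈ 10.902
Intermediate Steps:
(165 + 391)/(220 - 169) = 556/51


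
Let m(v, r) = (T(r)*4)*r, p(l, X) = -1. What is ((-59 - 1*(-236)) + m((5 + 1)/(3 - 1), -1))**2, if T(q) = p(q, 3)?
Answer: 32761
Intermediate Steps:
T(q) = -1
m(v, r) = -4*r (m(v, r) = (-1*4)*r = -4*r)
((-59 - 1*(-236)) + m((5 + 1)/(3 - 1), -1))**2 = ((-59 - 1*(-236)) - 4*(-1))**2 = ((-59 + 236) + 4)**2 = (177 + 4)**2 = 181**2 = 32761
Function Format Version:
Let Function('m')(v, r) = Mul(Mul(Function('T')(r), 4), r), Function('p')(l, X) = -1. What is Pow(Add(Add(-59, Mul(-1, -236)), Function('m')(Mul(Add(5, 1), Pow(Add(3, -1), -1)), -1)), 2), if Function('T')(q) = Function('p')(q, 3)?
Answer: 32761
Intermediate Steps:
Function('T')(q) = -1
Function('m')(v, r) = Mul(-4, r) (Function('m')(v, r) = Mul(Mul(-1, 4), r) = Mul(-4, r))
Pow(Add(Add(-59, Mul(-1, -236)), Function('m')(Mul(Add(5, 1), Pow(Add(3, -1), -1)), -1)), 2) = Pow(Add(Add(-59, Mul(-1, -236)), Mul(-4, -1)), 2) = Pow(Add(Add(-59, 236), 4), 2) = Pow(Add(177, 4), 2) = Pow(181, 2) = 32761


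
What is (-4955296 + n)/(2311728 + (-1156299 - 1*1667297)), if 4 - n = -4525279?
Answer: 430013/511868 ≈ 0.84009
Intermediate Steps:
n = 4525283 (n = 4 - 1*(-4525279) = 4 + 4525279 = 4525283)
(-4955296 + n)/(2311728 + (-1156299 - 1*1667297)) = (-4955296 + 4525283)/(2311728 + (-1156299 - 1*1667297)) = -430013/(2311728 + (-1156299 - 1667297)) = -430013/(2311728 - 2823596) = -430013/(-511868) = -430013*(-1/511868) = 430013/511868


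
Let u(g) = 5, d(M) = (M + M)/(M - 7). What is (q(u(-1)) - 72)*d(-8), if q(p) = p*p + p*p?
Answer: -352/15 ≈ -23.467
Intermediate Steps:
d(M) = 2*M/(-7 + M) (d(M) = (2*M)/(-7 + M) = 2*M/(-7 + M))
q(p) = 2*p² (q(p) = p² + p² = 2*p²)
(q(u(-1)) - 72)*d(-8) = (2*5² - 72)*(2*(-8)/(-7 - 8)) = (2*25 - 72)*(2*(-8)/(-15)) = (50 - 72)*(2*(-8)*(-1/15)) = -22*16/15 = -352/15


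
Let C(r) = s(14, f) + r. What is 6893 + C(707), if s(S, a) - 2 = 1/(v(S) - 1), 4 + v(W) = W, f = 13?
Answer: 68419/9 ≈ 7602.1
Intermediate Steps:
v(W) = -4 + W
s(S, a) = 2 + 1/(-5 + S) (s(S, a) = 2 + 1/((-4 + S) - 1) = 2 + 1/(-5 + S))
C(r) = 19/9 + r (C(r) = (-9 + 2*14)/(-5 + 14) + r = (-9 + 28)/9 + r = (1/9)*19 + r = 19/9 + r)
6893 + C(707) = 6893 + (19/9 + 707) = 6893 + 6382/9 = 68419/9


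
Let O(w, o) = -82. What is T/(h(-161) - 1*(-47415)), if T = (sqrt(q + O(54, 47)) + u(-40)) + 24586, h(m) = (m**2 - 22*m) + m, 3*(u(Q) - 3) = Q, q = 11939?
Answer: 73727/230151 + sqrt(11857)/76717 ≈ 0.32176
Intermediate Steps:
u(Q) = 3 + Q/3
h(m) = m**2 - 21*m
T = 73727/3 + sqrt(11857) (T = (sqrt(11939 - 82) + (3 + (1/3)*(-40))) + 24586 = (sqrt(11857) + (3 - 40/3)) + 24586 = (sqrt(11857) - 31/3) + 24586 = (-31/3 + sqrt(11857)) + 24586 = 73727/3 + sqrt(11857) ≈ 24685.)
T/(h(-161) - 1*(-47415)) = (73727/3 + sqrt(11857))/(-161*(-21 - 161) - 1*(-47415)) = (73727/3 + sqrt(11857))/(-161*(-182) + 47415) = (73727/3 + sqrt(11857))/(29302 + 47415) = (73727/3 + sqrt(11857))/76717 = (73727/3 + sqrt(11857))*(1/76717) = 73727/230151 + sqrt(11857)/76717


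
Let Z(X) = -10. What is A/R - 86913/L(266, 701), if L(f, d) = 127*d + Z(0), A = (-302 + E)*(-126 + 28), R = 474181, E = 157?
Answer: -39947561683/42210170077 ≈ -0.94640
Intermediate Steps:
A = 14210 (A = (-302 + 157)*(-126 + 28) = -145*(-98) = 14210)
L(f, d) = -10 + 127*d (L(f, d) = 127*d - 10 = -10 + 127*d)
A/R - 86913/L(266, 701) = 14210/474181 - 86913/(-10 + 127*701) = 14210*(1/474181) - 86913/(-10 + 89027) = 14210/474181 - 86913/89017 = -39947561683/42210170077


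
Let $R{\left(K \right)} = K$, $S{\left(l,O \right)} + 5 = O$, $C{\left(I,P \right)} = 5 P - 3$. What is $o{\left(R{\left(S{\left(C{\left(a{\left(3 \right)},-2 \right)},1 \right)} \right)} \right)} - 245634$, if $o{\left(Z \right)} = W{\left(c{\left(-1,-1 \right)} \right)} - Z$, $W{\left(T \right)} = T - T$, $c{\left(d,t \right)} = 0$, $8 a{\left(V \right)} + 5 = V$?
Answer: $-245630$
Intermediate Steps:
$a{\left(V \right)} = - \frac{5}{8} + \frac{V}{8}$
$W{\left(T \right)} = 0$
$C{\left(I,P \right)} = -3 + 5 P$
$S{\left(l,O \right)} = -5 + O$
$o{\left(Z \right)} = - Z$ ($o{\left(Z \right)} = 0 - Z = - Z$)
$o{\left(R{\left(S{\left(C{\left(a{\left(3 \right)},-2 \right)},1 \right)} \right)} \right)} - 245634 = - (-5 + 1) - 245634 = \left(-1\right) \left(-4\right) - 245634 = 4 - 245634 = -245630$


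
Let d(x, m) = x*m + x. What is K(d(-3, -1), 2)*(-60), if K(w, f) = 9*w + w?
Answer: 0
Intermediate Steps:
d(x, m) = x + m*x (d(x, m) = m*x + x = x + m*x)
K(w, f) = 10*w
K(d(-3, -1), 2)*(-60) = (10*(-3*(1 - 1)))*(-60) = (10*(-3*0))*(-60) = (10*0)*(-60) = 0*(-60) = 0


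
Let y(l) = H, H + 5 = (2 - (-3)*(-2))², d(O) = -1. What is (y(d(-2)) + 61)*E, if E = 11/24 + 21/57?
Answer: 1131/19 ≈ 59.526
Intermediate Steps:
E = 377/456 (E = 11*(1/24) + 21*(1/57) = 11/24 + 7/19 = 377/456 ≈ 0.82675)
H = 11 (H = -5 + (2 - (-3)*(-2))² = -5 + (2 - 3*2)² = -5 + (2 - 6)² = -5 + (-4)² = -5 + 16 = 11)
y(l) = 11
(y(d(-2)) + 61)*E = (11 + 61)*(377/456) = 72*(377/456) = 1131/19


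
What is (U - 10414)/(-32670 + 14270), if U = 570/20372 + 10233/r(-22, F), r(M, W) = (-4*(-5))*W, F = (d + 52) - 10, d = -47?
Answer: 5355952619/9371120000 ≈ 0.57154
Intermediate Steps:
F = -5 (F = (-47 + 52) - 10 = 5 - 10 = -5)
r(M, W) = 20*W
U = -52102419/509300 (U = 570/20372 + 10233/((20*(-5))) = 570*(1/20372) + 10233/(-100) = 285/10186 + 10233*(-1/100) = 285/10186 - 10233/100 = -52102419/509300 ≈ -102.30)
(U - 10414)/(-32670 + 14270) = (-52102419/509300 - 10414)/(-32670 + 14270) = -5355952619/509300/(-18400) = -5355952619/509300*(-1/18400) = 5355952619/9371120000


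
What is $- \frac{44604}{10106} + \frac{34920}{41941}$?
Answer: $- \frac{758917422}{211927873} \approx -3.581$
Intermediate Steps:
$- \frac{44604}{10106} + \frac{34920}{41941} = \left(-44604\right) \frac{1}{10106} + 34920 \cdot \frac{1}{41941} = - \frac{22302}{5053} + \frac{34920}{41941} = - \frac{758917422}{211927873}$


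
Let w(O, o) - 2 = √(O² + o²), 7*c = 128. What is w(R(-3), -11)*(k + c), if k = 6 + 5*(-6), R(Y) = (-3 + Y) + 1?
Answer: -80/7 - 40*√146/7 ≈ -80.475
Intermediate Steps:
R(Y) = -2 + Y
c = 128/7 (c = (⅐)*128 = 128/7 ≈ 18.286)
k = -24 (k = 6 - 30 = -24)
w(O, o) = 2 + √(O² + o²)
w(R(-3), -11)*(k + c) = (2 + √((-2 - 3)² + (-11)²))*(-24 + 128/7) = (2 + √((-5)² + 121))*(-40/7) = (2 + √(25 + 121))*(-40/7) = (2 + √146)*(-40/7) = -80/7 - 40*√146/7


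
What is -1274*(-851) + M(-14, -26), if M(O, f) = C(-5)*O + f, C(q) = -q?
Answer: 1084078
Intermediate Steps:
M(O, f) = f + 5*O (M(O, f) = (-1*(-5))*O + f = 5*O + f = f + 5*O)
-1274*(-851) + M(-14, -26) = -1274*(-851) + (-26 + 5*(-14)) = 1084174 + (-26 - 70) = 1084174 - 96 = 1084078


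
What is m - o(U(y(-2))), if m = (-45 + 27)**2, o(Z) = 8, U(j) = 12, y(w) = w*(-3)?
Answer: 316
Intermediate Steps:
y(w) = -3*w
m = 324 (m = (-18)**2 = 324)
m - o(U(y(-2))) = 324 - 1*8 = 324 - 8 = 316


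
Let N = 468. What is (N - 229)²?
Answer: 57121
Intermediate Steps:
(N - 229)² = (468 - 229)² = 239² = 57121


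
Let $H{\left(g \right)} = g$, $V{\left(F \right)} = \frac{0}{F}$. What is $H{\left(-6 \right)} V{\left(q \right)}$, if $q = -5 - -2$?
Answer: $0$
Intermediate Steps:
$q = -3$ ($q = -5 + 2 = -3$)
$V{\left(F \right)} = 0$
$H{\left(-6 \right)} V{\left(q \right)} = \left(-6\right) 0 = 0$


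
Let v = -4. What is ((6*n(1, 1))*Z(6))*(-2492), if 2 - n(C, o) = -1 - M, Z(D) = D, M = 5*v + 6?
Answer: 986832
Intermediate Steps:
M = -14 (M = 5*(-4) + 6 = -20 + 6 = -14)
n(C, o) = -11 (n(C, o) = 2 - (-1 - 1*(-14)) = 2 - (-1 + 14) = 2 - 1*13 = 2 - 13 = -11)
((6*n(1, 1))*Z(6))*(-2492) = ((6*(-11))*6)*(-2492) = -66*6*(-2492) = -396*(-2492) = 986832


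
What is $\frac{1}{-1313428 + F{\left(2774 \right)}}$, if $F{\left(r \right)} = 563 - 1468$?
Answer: $- \frac{1}{1314333} \approx -7.6084 \cdot 10^{-7}$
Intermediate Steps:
$F{\left(r \right)} = -905$ ($F{\left(r \right)} = 563 - 1468 = -905$)
$\frac{1}{-1313428 + F{\left(2774 \right)}} = \frac{1}{-1313428 - 905} = \frac{1}{-1314333} = - \frac{1}{1314333}$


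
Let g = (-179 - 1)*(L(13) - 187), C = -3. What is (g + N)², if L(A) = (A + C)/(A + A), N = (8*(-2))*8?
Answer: 189238920256/169 ≈ 1.1198e+9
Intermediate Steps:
N = -128 (N = -16*8 = -128)
L(A) = (-3 + A)/(2*A) (L(A) = (A - 3)/(A + A) = (-3 + A)/((2*A)) = (-3 + A)*(1/(2*A)) = (-3 + A)/(2*A))
g = 436680/13 (g = (-179 - 1)*((½)*(-3 + 13)/13 - 187) = -180*((½)*(1/13)*10 - 187) = -180*(5/13 - 187) = -180*(-2426/13) = 436680/13 ≈ 33591.)
(g + N)² = (436680/13 - 128)² = (435016/13)² = 189238920256/169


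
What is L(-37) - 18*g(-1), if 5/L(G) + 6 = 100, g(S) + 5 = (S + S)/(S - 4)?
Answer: 38941/470 ≈ 82.853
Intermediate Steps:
g(S) = -5 + 2*S/(-4 + S) (g(S) = -5 + (S + S)/(S - 4) = -5 + (2*S)/(-4 + S) = -5 + 2*S/(-4 + S))
L(G) = 5/94 (L(G) = 5/(-6 + 100) = 5/94)
L(-37) - 18*g(-1) = 5/94 - 18*(20 - 3*(-1))/(-4 - 1) = 5/94 - 18*(20 + 3)/(-5) = 5/94 - 18*(-⅕*23) = 5/94 - 18*(-23)/5 = 5/94 - 1*(-414/5) = 5/94 + 414/5 = 38941/470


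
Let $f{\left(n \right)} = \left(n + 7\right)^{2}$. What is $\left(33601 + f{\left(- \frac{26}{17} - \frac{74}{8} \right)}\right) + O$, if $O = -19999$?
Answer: $\frac{62961697}{4624} \approx 13616.0$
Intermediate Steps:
$f{\left(n \right)} = \left(7 + n\right)^{2}$
$\left(33601 + f{\left(- \frac{26}{17} - \frac{74}{8} \right)}\right) + O = \left(33601 + \left(7 - \left(\frac{26}{17} + \frac{37}{4}\right)\right)^{2}\right) - 19999 = \left(33601 + \left(7 - \frac{733}{68}\right)^{2}\right) - 19999 = \left(33601 + \left(- \frac{257}{68}\right)^{2}\right) - 19999 = \left(33601 + \frac{66049}{4624}\right) - 19999 = \frac{155437073}{4624} - 19999 = \frac{62961697}{4624}$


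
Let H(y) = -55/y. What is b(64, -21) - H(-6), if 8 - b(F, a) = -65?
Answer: 383/6 ≈ 63.833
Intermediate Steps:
b(F, a) = 73 (b(F, a) = 8 - 1*(-65) = 8 + 65 = 73)
b(64, -21) - H(-6) = 73 - (-55)/(-6) = 73 - (-55)*(-1)/6 = 73 - 1*55/6 = 73 - 55/6 = 383/6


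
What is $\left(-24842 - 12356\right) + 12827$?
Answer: $-24371$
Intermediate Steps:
$\left(-24842 - 12356\right) + 12827 = -37198 + 12827 = -24371$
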